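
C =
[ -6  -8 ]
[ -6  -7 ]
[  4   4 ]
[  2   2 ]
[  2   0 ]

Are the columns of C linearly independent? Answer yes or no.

Row reduce C to echelon form.
R2 ← R2 − R1: [0, 1]
R3 ← R3 + (2/3)·R1: [0, -4/3]
R4 ← R4 + (1/3)·R1: [0, -2/3]
R5 ← R5 + (1/3)·R1: [0, -8/3]
R3 ← R3 + (4/3)·R2: [0, 0]
R4 ← R4 + (2/3)·R2: [0, 0]
R5 ← R5 + (8/3)·R2: [0, 0]
2 pivots among 2 columns.
Every column is a pivot column, so the columns are linearly independent.

yes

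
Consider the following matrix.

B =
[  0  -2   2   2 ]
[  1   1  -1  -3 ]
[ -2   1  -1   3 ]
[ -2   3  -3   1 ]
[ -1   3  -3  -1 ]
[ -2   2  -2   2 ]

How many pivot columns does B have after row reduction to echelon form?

Row reduce to echelon form.
Swap R1 ↔ R2
R3 ← R3 + (2)·R1: [0, 3, -3, -3]
R4 ← R4 + (2)·R1: [0, 5, -5, -5]
R5 ← R5 + R1: [0, 4, -4, -4]
R6 ← R6 + (2)·R1: [0, 4, -4, -4]
R3 ← R3 + (3/2)·R2: [0, 0, 0, 0]
R4 ← R4 + (5/2)·R2: [0, 0, 0, 0]
R5 ← R5 + (2)·R2: [0, 0, 0, 0]
R6 ← R6 + (2)·R2: [0, 0, 0, 0]
Echelon form has 2 nonzero rows, so rank(B) = 2.
Each nonzero row contributes one pivot column: 2 pivot columns.

2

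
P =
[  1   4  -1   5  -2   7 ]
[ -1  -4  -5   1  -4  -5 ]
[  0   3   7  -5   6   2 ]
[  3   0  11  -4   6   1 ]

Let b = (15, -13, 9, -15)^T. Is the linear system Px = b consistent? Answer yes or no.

yes

Row reduce the augmented matrix [P | b].
R2 ← R2 + R1: [0, 0, -6, 6, -6, 2, 2]
R4 ← R4 − (3)·R1: [0, -12, 14, -19, 12, -20, -60]
Swap R2 ↔ R3
R4 ← R4 + (4)·R2: [0, 0, 42, -39, 36, -12, -24]
R4 ← R4 + (7)·R3: [0, 0, 0, 3, -6, 2, -10]
The echelon form has 4 nonzero rows, and every pivot lies in the first 6 columns, so rank(P) = rank([P|b]) = 4.
The system is consistent.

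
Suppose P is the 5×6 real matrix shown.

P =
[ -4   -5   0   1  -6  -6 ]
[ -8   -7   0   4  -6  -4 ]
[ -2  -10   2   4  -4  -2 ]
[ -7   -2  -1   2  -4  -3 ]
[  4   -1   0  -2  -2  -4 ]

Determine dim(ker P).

2

Row reduce to echelon form.
R2 ← R2 − (2)·R1: [0, 3, 0, 2, 6, 8]
R3 ← R3 − (1/2)·R1: [0, -15/2, 2, 7/2, -1, 1]
R4 ← R4 − (7/4)·R1: [0, 27/4, -1, 1/4, 13/2, 15/2]
R5 ← R5 + R1: [0, -6, 0, -1, -8, -10]
R3 ← R3 + (5/2)·R2: [0, 0, 2, 17/2, 14, 21]
R4 ← R4 − (9/4)·R2: [0, 0, -1, -17/4, -7, -21/2]
R5 ← R5 + (2)·R2: [0, 0, 0, 3, 4, 6]
R4 ← R4 + (1/2)·R3: [0, 0, 0, 0, 0, 0]
Swap R4 ↔ R5
4 nonzero rows, so rank(P) = 4.
P has 6 columns; by rank–nullity, nullity = 6 − 4 = 2.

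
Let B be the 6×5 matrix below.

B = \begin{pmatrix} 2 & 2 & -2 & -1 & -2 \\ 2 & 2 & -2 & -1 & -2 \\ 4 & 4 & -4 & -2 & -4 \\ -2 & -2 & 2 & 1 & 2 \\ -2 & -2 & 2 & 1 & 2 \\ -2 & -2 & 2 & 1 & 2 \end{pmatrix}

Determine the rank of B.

1

Row reduce to echelon form.
R2 ← R2 − R1: [0, 0, 0, 0, 0]
R3 ← R3 − (2)·R1: [0, 0, 0, 0, 0]
R4 ← R4 + R1: [0, 0, 0, 0, 0]
R5 ← R5 + R1: [0, 0, 0, 0, 0]
R6 ← R6 + R1: [0, 0, 0, 0, 0]
Echelon form has 1 nonzero row, so rank(B) = 1.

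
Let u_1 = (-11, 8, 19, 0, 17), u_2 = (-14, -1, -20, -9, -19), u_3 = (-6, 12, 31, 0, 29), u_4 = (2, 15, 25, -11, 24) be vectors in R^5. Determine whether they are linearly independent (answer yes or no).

yes

Form the matrix with these vectors as rows and row reduce.
R2 ← R2 − (14/11)·R1: [0, -123/11, -486/11, -9, -447/11]
R3 ← R3 − (6/11)·R1: [0, 84/11, 227/11, 0, 217/11]
R4 ← R4 + (2/11)·R1: [0, 181/11, 313/11, -11, 298/11]
R3 ← R3 + (28/41)·R2: [0, 0, -391/41, -252/41, -329/41]
R4 ← R4 + (181/123)·R2: [0, 0, -1499/41, -994/41, -1341/41]
R4 ← R4 − (1499/391)·R3: [0, 0, 0, -266/391, -760/391]
4 nonzero rows, so the 4 vectors span a space of dimension 4.
Since 4 = 4, the vectors are linearly independent.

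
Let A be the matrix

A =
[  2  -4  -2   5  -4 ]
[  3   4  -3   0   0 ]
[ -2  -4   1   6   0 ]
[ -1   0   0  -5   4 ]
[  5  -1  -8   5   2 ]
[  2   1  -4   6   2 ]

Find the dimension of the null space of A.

Row reduce to echelon form.
R2 ← R2 − (3/2)·R1: [0, 10, 0, -15/2, 6]
R3 ← R3 + R1: [0, -8, -1, 11, -4]
R4 ← R4 + (1/2)·R1: [0, -2, -1, -5/2, 2]
R5 ← R5 − (5/2)·R1: [0, 9, -3, -15/2, 12]
R6 ← R6 − R1: [0, 5, -2, 1, 6]
R3 ← R3 + (4/5)·R2: [0, 0, -1, 5, 4/5]
R4 ← R4 + (1/5)·R2: [0, 0, -1, -4, 16/5]
R5 ← R5 − (9/10)·R2: [0, 0, -3, -3/4, 33/5]
R6 ← R6 − (1/2)·R2: [0, 0, -2, 19/4, 3]
R4 ← R4 − R3: [0, 0, 0, -9, 12/5]
R5 ← R5 − (3)·R3: [0, 0, 0, -63/4, 21/5]
R6 ← R6 − (2)·R3: [0, 0, 0, -21/4, 7/5]
R5 ← R5 − (7/4)·R4: [0, 0, 0, 0, 0]
R6 ← R6 − (7/12)·R4: [0, 0, 0, 0, 0]
4 nonzero rows, so rank(A) = 4.
A has 5 columns; by rank–nullity, nullity = 5 − 4 = 1.

1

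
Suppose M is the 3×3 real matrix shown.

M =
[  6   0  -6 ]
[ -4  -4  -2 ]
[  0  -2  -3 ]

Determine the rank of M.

2

Row reduce to echelon form.
R2 ← R2 + (2/3)·R1: [0, -4, -6]
R3 ← R3 − (1/2)·R2: [0, 0, 0]
Echelon form has 2 nonzero rows, so rank(M) = 2.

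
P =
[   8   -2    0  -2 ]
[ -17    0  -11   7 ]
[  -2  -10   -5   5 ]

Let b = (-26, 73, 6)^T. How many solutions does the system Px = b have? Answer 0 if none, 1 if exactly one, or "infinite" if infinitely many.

Row reduce the augmented matrix [P | b].
R2 ← R2 + (17/8)·R1: [0, -17/4, -11, 11/4, 71/4]
R3 ← R3 + (1/4)·R1: [0, -21/2, -5, 9/2, -1/2]
R3 ← R3 − (42/17)·R2: [0, 0, 377/17, -39/17, -754/17]
The echelon form has 3 nonzero rows, and every pivot lies in the first 4 columns, so rank(P) = rank([P|b]) = 3.
The system is consistent.
rank = 3 < 4 unknowns, so there are infinitely many solutions.

infinite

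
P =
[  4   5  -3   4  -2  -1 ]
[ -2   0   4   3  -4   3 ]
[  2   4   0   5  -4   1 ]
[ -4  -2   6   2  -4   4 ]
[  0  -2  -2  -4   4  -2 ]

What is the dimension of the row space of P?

2

Row reduce to echelon form.
R2 ← R2 + (1/2)·R1: [0, 5/2, 5/2, 5, -5, 5/2]
R3 ← R3 − (1/2)·R1: [0, 3/2, 3/2, 3, -3, 3/2]
R4 ← R4 + R1: [0, 3, 3, 6, -6, 3]
R3 ← R3 − (3/5)·R2: [0, 0, 0, 0, 0, 0]
R4 ← R4 − (6/5)·R2: [0, 0, 0, 0, 0, 0]
R5 ← R5 + (4/5)·R2: [0, 0, 0, 0, 0, 0]
Echelon form has 2 nonzero rows, so rank(P) = 2.
The row space has dimension equal to the rank: 2.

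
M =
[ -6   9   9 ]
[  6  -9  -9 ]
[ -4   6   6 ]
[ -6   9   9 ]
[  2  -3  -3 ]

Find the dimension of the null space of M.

Row reduce to echelon form.
R2 ← R2 + R1: [0, 0, 0]
R3 ← R3 − (2/3)·R1: [0, 0, 0]
R4 ← R4 − R1: [0, 0, 0]
R5 ← R5 + (1/3)·R1: [0, 0, 0]
1 nonzero row, so rank(M) = 1.
M has 3 columns; by rank–nullity, nullity = 3 − 1 = 2.

2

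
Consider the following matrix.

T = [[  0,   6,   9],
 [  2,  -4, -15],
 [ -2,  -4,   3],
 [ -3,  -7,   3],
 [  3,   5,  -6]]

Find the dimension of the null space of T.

1

Row reduce to echelon form.
Swap R1 ↔ R2
R3 ← R3 + R1: [0, -8, -12]
R4 ← R4 + (3/2)·R1: [0, -13, -39/2]
R5 ← R5 − (3/2)·R1: [0, 11, 33/2]
R3 ← R3 + (4/3)·R2: [0, 0, 0]
R4 ← R4 + (13/6)·R2: [0, 0, 0]
R5 ← R5 − (11/6)·R2: [0, 0, 0]
2 nonzero rows, so rank(T) = 2.
T has 3 columns; by rank–nullity, nullity = 3 − 2 = 1.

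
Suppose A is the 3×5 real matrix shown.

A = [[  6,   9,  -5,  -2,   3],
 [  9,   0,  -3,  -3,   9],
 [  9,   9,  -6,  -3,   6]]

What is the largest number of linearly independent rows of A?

Row reduce to echelon form.
R2 ← R2 − (3/2)·R1: [0, -27/2, 9/2, 0, 9/2]
R3 ← R3 − (3/2)·R1: [0, -9/2, 3/2, 0, 3/2]
R3 ← R3 − (1/3)·R2: [0, 0, 0, 0, 0]
Echelon form has 2 nonzero rows, so rank(A) = 2.
The rank gives the maximum number of linearly independent rows: 2.

2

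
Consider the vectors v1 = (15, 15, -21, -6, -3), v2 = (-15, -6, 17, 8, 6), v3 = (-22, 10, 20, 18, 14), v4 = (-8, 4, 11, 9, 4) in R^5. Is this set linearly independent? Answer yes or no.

Form the matrix with these vectors as rows and row reduce.
R2 ← R2 + R1: [0, 9, -4, 2, 3]
R3 ← R3 + (22/15)·R1: [0, 32, -54/5, 46/5, 48/5]
R4 ← R4 + (8/15)·R1: [0, 12, -1/5, 29/5, 12/5]
R3 ← R3 − (32/9)·R2: [0, 0, 154/45, 94/45, -16/15]
R4 ← R4 − (4/3)·R2: [0, 0, 77/15, 47/15, -8/5]
R4 ← R4 − (3/2)·R3: [0, 0, 0, 0, 0]
3 nonzero rows, so the 4 vectors span a space of dimension 3.
Since 3 < 4, the vectors are linearly dependent.

no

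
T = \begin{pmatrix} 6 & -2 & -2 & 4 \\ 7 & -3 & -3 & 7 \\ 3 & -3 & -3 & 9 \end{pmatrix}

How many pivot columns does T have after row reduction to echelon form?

2

Row reduce to echelon form.
R2 ← R2 − (7/6)·R1: [0, -2/3, -2/3, 7/3]
R3 ← R3 − (1/2)·R1: [0, -2, -2, 7]
R3 ← R3 − (3)·R2: [0, 0, 0, 0]
Echelon form has 2 nonzero rows, so rank(T) = 2.
Each nonzero row contributes one pivot column: 2 pivot columns.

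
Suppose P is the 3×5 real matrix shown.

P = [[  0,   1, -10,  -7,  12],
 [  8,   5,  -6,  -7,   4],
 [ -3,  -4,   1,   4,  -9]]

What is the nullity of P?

2

Row reduce to echelon form.
Swap R1 ↔ R2
R3 ← R3 + (3/8)·R1: [0, -17/8, -5/4, 11/8, -15/2]
R3 ← R3 + (17/8)·R2: [0, 0, -45/2, -27/2, 18]
3 nonzero rows, so rank(P) = 3.
P has 5 columns; by rank–nullity, nullity = 5 − 3 = 2.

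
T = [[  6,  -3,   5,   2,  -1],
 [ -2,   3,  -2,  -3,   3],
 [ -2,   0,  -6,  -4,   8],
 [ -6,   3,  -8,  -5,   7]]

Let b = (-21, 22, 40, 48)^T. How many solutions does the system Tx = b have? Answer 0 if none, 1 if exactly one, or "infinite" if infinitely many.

infinite

Row reduce the augmented matrix [T | b].
R2 ← R2 + (1/3)·R1: [0, 2, -1/3, -7/3, 8/3, 15]
R3 ← R3 + (1/3)·R1: [0, -1, -13/3, -10/3, 23/3, 33]
R4 ← R4 + R1: [0, 0, -3, -3, 6, 27]
R3 ← R3 + (1/2)·R2: [0, 0, -9/2, -9/2, 9, 81/2]
R4 ← R4 − (2/3)·R3: [0, 0, 0, 0, 0, 0]
The echelon form has 3 nonzero rows, and every pivot lies in the first 5 columns, so rank(T) = rank([T|b]) = 3.
The system is consistent.
rank = 3 < 5 unknowns, so there are infinitely many solutions.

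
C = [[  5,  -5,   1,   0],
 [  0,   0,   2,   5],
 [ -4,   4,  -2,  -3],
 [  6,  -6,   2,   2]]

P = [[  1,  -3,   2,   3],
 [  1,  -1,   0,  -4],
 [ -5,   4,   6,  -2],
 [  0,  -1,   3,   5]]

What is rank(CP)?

2

First compute CP:
[[ -5,  -6,  16,  33],
 [-10,   3,  27,  21],
 [ 10,   3, -29, -39],
 [-10,  -6,  30,  48]]
Now row reduce the product.
R2 ← R2 − (2)·R1: [0, 15, -5, -45]
R3 ← R3 + (2)·R1: [0, -9, 3, 27]
R4 ← R4 − (2)·R1: [0, 6, -2, -18]
R3 ← R3 + (3/5)·R2: [0, 0, 0, 0]
R4 ← R4 − (2/5)·R2: [0, 0, 0, 0]
2 nonzero rows, so rank(CP) = 2.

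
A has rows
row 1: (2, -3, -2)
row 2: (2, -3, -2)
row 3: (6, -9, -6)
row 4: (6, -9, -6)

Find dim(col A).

Row reduce to echelon form.
R2 ← R2 − R1: [0, 0, 0]
R3 ← R3 − (3)·R1: [0, 0, 0]
R4 ← R4 − (3)·R1: [0, 0, 0]
Echelon form has 1 nonzero row, so rank(A) = 1.
The column space has dimension equal to the rank: 1.

1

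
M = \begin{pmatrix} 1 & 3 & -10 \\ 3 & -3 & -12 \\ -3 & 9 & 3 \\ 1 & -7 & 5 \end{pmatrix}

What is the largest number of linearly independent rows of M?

2

Row reduce to echelon form.
R2 ← R2 − (3)·R1: [0, -12, 18]
R3 ← R3 + (3)·R1: [0, 18, -27]
R4 ← R4 − R1: [0, -10, 15]
R3 ← R3 + (3/2)·R2: [0, 0, 0]
R4 ← R4 − (5/6)·R2: [0, 0, 0]
Echelon form has 2 nonzero rows, so rank(M) = 2.
The rank gives the maximum number of linearly independent rows: 2.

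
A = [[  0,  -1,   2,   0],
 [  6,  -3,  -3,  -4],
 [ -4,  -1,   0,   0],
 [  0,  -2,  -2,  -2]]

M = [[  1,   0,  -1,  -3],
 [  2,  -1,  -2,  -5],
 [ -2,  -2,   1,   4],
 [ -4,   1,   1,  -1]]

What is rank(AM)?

3

First compute AM:
[[ -6,  -3,   4,  13],
 [ 22,   5,  -7, -11],
 [ -6,   1,   6,  17],
 [  8,   4,   0,   4]]
Now row reduce the product.
R2 ← R2 + (11/3)·R1: [0, -6, 23/3, 110/3]
R3 ← R3 − R1: [0, 4, 2, 4]
R4 ← R4 + (4/3)·R1: [0, 0, 16/3, 64/3]
R3 ← R3 + (2/3)·R2: [0, 0, 64/9, 256/9]
R4 ← R4 − (3/4)·R3: [0, 0, 0, 0]
3 nonzero rows, so rank(AM) = 3.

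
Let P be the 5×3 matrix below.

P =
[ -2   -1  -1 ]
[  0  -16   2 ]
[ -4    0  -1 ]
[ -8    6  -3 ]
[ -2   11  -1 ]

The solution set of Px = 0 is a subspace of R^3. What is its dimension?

Row reduce to echelon form.
R3 ← R3 − (2)·R1: [0, 2, 1]
R4 ← R4 − (4)·R1: [0, 10, 1]
R5 ← R5 − R1: [0, 12, 0]
R3 ← R3 + (1/8)·R2: [0, 0, 5/4]
R4 ← R4 + (5/8)·R2: [0, 0, 9/4]
R5 ← R5 + (3/4)·R2: [0, 0, 3/2]
R4 ← R4 − (9/5)·R3: [0, 0, 0]
R5 ← R5 − (6/5)·R3: [0, 0, 0]
3 nonzero rows, so rank(P) = 3.
P has 3 columns; by rank–nullity, nullity = 3 − 3 = 0.

0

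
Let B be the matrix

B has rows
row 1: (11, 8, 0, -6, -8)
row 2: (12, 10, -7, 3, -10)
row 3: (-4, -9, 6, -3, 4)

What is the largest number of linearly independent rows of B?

Row reduce to echelon form.
R2 ← R2 − (12/11)·R1: [0, 14/11, -7, 105/11, -14/11]
R3 ← R3 + (4/11)·R1: [0, -67/11, 6, -57/11, 12/11]
R3 ← R3 + (67/14)·R2: [0, 0, -55/2, 81/2, -5]
Echelon form has 3 nonzero rows, so rank(B) = 3.
The rank gives the maximum number of linearly independent rows: 3.

3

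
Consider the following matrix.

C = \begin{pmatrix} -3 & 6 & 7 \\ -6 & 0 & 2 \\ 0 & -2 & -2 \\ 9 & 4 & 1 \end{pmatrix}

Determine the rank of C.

Row reduce to echelon form.
R2 ← R2 − (2)·R1: [0, -12, -12]
R4 ← R4 + (3)·R1: [0, 22, 22]
R3 ← R3 − (1/6)·R2: [0, 0, 0]
R4 ← R4 + (11/6)·R2: [0, 0, 0]
Echelon form has 2 nonzero rows, so rank(C) = 2.

2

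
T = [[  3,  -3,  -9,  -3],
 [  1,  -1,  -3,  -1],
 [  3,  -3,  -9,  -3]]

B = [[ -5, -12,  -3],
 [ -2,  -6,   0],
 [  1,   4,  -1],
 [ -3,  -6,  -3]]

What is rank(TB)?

1

First compute TB:
[[ -9, -36,   9],
 [ -3, -12,   3],
 [ -9, -36,   9]]
Now row reduce the product.
R2 ← R2 − (1/3)·R1: [0, 0, 0]
R3 ← R3 − R1: [0, 0, 0]
1 nonzero row, so rank(TB) = 1.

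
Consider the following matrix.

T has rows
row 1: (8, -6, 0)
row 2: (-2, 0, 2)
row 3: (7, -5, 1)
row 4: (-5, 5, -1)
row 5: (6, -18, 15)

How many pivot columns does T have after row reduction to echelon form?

Row reduce to echelon form.
R2 ← R2 + (1/4)·R1: [0, -3/2, 2]
R3 ← R3 − (7/8)·R1: [0, 1/4, 1]
R4 ← R4 + (5/8)·R1: [0, 5/4, -1]
R5 ← R5 − (3/4)·R1: [0, -27/2, 15]
R3 ← R3 + (1/6)·R2: [0, 0, 4/3]
R4 ← R4 + (5/6)·R2: [0, 0, 2/3]
R5 ← R5 − (9)·R2: [0, 0, -3]
R4 ← R4 − (1/2)·R3: [0, 0, 0]
R5 ← R5 + (9/4)·R3: [0, 0, 0]
Echelon form has 3 nonzero rows, so rank(T) = 3.
Each nonzero row contributes one pivot column: 3 pivot columns.

3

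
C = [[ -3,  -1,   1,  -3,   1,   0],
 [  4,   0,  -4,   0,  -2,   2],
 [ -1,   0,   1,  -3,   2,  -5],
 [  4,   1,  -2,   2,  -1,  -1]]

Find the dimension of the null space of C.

3

Row reduce to echelon form.
R2 ← R2 + (4/3)·R1: [0, -4/3, -8/3, -4, -2/3, 2]
R3 ← R3 − (1/3)·R1: [0, 1/3, 2/3, -2, 5/3, -5]
R4 ← R4 + (4/3)·R1: [0, -1/3, -2/3, -2, 1/3, -1]
R3 ← R3 + (1/4)·R2: [0, 0, 0, -3, 3/2, -9/2]
R4 ← R4 − (1/4)·R2: [0, 0, 0, -1, 1/2, -3/2]
R4 ← R4 − (1/3)·R3: [0, 0, 0, 0, 0, 0]
3 nonzero rows, so rank(C) = 3.
C has 6 columns; by rank–nullity, nullity = 6 − 3 = 3.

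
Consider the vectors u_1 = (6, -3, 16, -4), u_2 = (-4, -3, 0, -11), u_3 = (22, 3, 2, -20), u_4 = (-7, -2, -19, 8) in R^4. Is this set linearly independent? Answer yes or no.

yes

Form the matrix with these vectors as rows and row reduce.
R2 ← R2 + (2/3)·R1: [0, -5, 32/3, -41/3]
R3 ← R3 − (11/3)·R1: [0, 14, -170/3, -16/3]
R4 ← R4 + (7/6)·R1: [0, -11/2, -1/3, 10/3]
R3 ← R3 + (14/5)·R2: [0, 0, -134/5, -218/5]
R4 ← R4 − (11/10)·R2: [0, 0, -181/15, 551/30]
R4 ← R4 − (181/402)·R3: [0, 0, 0, 15275/402]
4 nonzero rows, so the 4 vectors span a space of dimension 4.
Since 4 = 4, the vectors are linearly independent.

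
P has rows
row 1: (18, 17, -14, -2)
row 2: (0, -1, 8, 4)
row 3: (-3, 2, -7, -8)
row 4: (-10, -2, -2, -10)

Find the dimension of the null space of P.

Row reduce to echelon form.
R3 ← R3 + (1/6)·R1: [0, 29/6, -28/3, -25/3]
R4 ← R4 + (5/9)·R1: [0, 67/9, -88/9, -100/9]
R3 ← R3 + (29/6)·R2: [0, 0, 88/3, 11]
R4 ← R4 + (67/9)·R2: [0, 0, 448/9, 56/3]
R4 ← R4 − (56/33)·R3: [0, 0, 0, 0]
3 nonzero rows, so rank(P) = 3.
P has 4 columns; by rank–nullity, nullity = 4 − 3 = 1.

1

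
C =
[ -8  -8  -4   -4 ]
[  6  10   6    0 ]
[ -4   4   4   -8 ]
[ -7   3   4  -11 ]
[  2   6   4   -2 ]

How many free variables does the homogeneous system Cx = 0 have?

Row reduce to echelon form.
R2 ← R2 + (3/4)·R1: [0, 4, 3, -3]
R3 ← R3 − (1/2)·R1: [0, 8, 6, -6]
R4 ← R4 − (7/8)·R1: [0, 10, 15/2, -15/2]
R5 ← R5 + (1/4)·R1: [0, 4, 3, -3]
R3 ← R3 − (2)·R2: [0, 0, 0, 0]
R4 ← R4 − (5/2)·R2: [0, 0, 0, 0]
R5 ← R5 − R2: [0, 0, 0, 0]
2 nonzero rows, so rank(C) = 2.
C has 4 columns; by rank–nullity, nullity = 4 − 2 = 2.

2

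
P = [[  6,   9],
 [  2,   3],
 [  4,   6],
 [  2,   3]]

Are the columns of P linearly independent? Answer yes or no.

Row reduce P to echelon form.
R2 ← R2 − (1/3)·R1: [0, 0]
R3 ← R3 − (2/3)·R1: [0, 0]
R4 ← R4 − (1/3)·R1: [0, 0]
1 pivot among 2 columns.
Only 1 < 2 pivot columns, so the columns are linearly dependent.

no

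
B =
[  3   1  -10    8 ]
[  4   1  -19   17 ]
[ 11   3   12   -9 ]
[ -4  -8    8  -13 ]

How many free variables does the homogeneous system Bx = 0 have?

0

Row reduce to echelon form.
R2 ← R2 − (4/3)·R1: [0, -1/3, -17/3, 19/3]
R3 ← R3 − (11/3)·R1: [0, -2/3, 146/3, -115/3]
R4 ← R4 + (4/3)·R1: [0, -20/3, -16/3, -7/3]
R3 ← R3 − (2)·R2: [0, 0, 60, -51]
R4 ← R4 − (20)·R2: [0, 0, 108, -129]
R4 ← R4 − (9/5)·R3: [0, 0, 0, -186/5]
4 nonzero rows, so rank(B) = 4.
B has 4 columns; by rank–nullity, nullity = 4 − 4 = 0.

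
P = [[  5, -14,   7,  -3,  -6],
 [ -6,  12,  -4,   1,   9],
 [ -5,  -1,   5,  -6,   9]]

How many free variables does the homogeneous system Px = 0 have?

Row reduce to echelon form.
R2 ← R2 + (6/5)·R1: [0, -24/5, 22/5, -13/5, 9/5]
R3 ← R3 + R1: [0, -15, 12, -9, 3]
R3 ← R3 − (25/8)·R2: [0, 0, -7/4, -7/8, -21/8]
3 nonzero rows, so rank(P) = 3.
P has 5 columns; by rank–nullity, nullity = 5 − 3 = 2.

2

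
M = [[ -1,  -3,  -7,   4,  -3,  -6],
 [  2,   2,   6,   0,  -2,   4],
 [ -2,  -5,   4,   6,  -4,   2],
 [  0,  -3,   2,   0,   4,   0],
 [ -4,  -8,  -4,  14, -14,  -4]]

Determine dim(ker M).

Row reduce to echelon form.
R2 ← R2 + (2)·R1: [0, -4, -8, 8, -8, -8]
R3 ← R3 − (2)·R1: [0, 1, 18, -2, 2, 14]
R5 ← R5 − (4)·R1: [0, 4, 24, -2, -2, 20]
R3 ← R3 + (1/4)·R2: [0, 0, 16, 0, 0, 12]
R4 ← R4 − (3/4)·R2: [0, 0, 8, -6, 10, 6]
R5 ← R5 + R2: [0, 0, 16, 6, -10, 12]
R4 ← R4 − (1/2)·R3: [0, 0, 0, -6, 10, 0]
R5 ← R5 − R3: [0, 0, 0, 6, -10, 0]
R5 ← R5 + R4: [0, 0, 0, 0, 0, 0]
4 nonzero rows, so rank(M) = 4.
M has 6 columns; by rank–nullity, nullity = 6 − 4 = 2.

2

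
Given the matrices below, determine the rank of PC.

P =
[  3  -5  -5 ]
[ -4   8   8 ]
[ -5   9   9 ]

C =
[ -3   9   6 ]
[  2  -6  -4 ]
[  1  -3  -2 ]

1

First compute PC:
[[-24,  72,  48],
 [ 36, -108, -72],
 [ 42, -126, -84]]
Now row reduce the product.
R2 ← R2 + (3/2)·R1: [0, 0, 0]
R3 ← R3 + (7/4)·R1: [0, 0, 0]
1 nonzero row, so rank(PC) = 1.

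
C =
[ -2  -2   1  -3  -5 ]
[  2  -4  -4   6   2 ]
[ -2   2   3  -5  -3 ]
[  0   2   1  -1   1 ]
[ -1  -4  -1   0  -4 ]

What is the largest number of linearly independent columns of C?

Row reduce to echelon form.
R2 ← R2 + R1: [0, -6, -3, 3, -3]
R3 ← R3 − R1: [0, 4, 2, -2, 2]
R5 ← R5 − (1/2)·R1: [0, -3, -3/2, 3/2, -3/2]
R3 ← R3 + (2/3)·R2: [0, 0, 0, 0, 0]
R4 ← R4 + (1/3)·R2: [0, 0, 0, 0, 0]
R5 ← R5 − (1/2)·R2: [0, 0, 0, 0, 0]
Echelon form has 2 nonzero rows, so rank(C) = 2.
The rank gives the maximum number of linearly independent columns: 2.

2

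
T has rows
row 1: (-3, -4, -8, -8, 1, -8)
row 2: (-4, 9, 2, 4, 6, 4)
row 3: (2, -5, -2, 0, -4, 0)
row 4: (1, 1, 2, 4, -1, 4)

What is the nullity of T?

Row reduce to echelon form.
R2 ← R2 − (4/3)·R1: [0, 43/3, 38/3, 44/3, 14/3, 44/3]
R3 ← R3 + (2/3)·R1: [0, -23/3, -22/3, -16/3, -10/3, -16/3]
R4 ← R4 + (1/3)·R1: [0, -1/3, -2/3, 4/3, -2/3, 4/3]
R3 ← R3 + (23/43)·R2: [0, 0, -24/43, 108/43, -36/43, 108/43]
R4 ← R4 + (1/43)·R2: [0, 0, -16/43, 72/43, -24/43, 72/43]
R4 ← R4 − (2/3)·R3: [0, 0, 0, 0, 0, 0]
3 nonzero rows, so rank(T) = 3.
T has 6 columns; by rank–nullity, nullity = 6 − 3 = 3.

3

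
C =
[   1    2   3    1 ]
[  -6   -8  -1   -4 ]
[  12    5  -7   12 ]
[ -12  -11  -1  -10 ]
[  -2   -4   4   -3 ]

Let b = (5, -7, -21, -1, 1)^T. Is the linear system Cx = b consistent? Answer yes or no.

Row reduce the augmented matrix [C | b].
R2 ← R2 + (6)·R1: [0, 4, 17, 2, 23]
R3 ← R3 − (12)·R1: [0, -19, -43, 0, -81]
R4 ← R4 + (12)·R1: [0, 13, 35, 2, 59]
R5 ← R5 + (2)·R1: [0, 0, 10, -1, 11]
R3 ← R3 + (19/4)·R2: [0, 0, 151/4, 19/2, 113/4]
R4 ← R4 − (13/4)·R2: [0, 0, -81/4, -9/2, -63/4]
R4 ← R4 + (81/151)·R3: [0, 0, 0, 90/151, -90/151]
R5 ← R5 − (40/151)·R3: [0, 0, 0, -531/151, 531/151]
R5 ← R5 + (59/10)·R4: [0, 0, 0, 0, 0]
The echelon form has 4 nonzero rows, and every pivot lies in the first 4 columns, so rank(C) = rank([C|b]) = 4.
The system is consistent.

yes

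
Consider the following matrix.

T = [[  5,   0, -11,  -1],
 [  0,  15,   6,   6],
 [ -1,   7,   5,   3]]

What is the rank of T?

Row reduce to echelon form.
R3 ← R3 + (1/5)·R1: [0, 7, 14/5, 14/5]
R3 ← R3 − (7/15)·R2: [0, 0, 0, 0]
Echelon form has 2 nonzero rows, so rank(T) = 2.

2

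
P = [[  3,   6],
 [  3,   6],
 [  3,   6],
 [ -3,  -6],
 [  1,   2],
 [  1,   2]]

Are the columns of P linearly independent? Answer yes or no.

Row reduce P to echelon form.
R2 ← R2 − R1: [0, 0]
R3 ← R3 − R1: [0, 0]
R4 ← R4 + R1: [0, 0]
R5 ← R5 − (1/3)·R1: [0, 0]
R6 ← R6 − (1/3)·R1: [0, 0]
1 pivot among 2 columns.
Only 1 < 2 pivot columns, so the columns are linearly dependent.

no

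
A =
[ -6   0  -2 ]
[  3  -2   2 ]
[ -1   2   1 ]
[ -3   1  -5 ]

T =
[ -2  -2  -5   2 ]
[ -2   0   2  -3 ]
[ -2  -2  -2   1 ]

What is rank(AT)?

3

First compute AT:
[[ 16,  16,  34, -14],
 [ -6, -10, -23,  14],
 [ -4,   0,   7,  -7],
 [ 14,  16,  27, -14]]
Now row reduce the product.
R2 ← R2 + (3/8)·R1: [0, -4, -41/4, 35/4]
R3 ← R3 + (1/4)·R1: [0, 4, 31/2, -21/2]
R4 ← R4 − (7/8)·R1: [0, 2, -11/4, -7/4]
R3 ← R3 + R2: [0, 0, 21/4, -7/4]
R4 ← R4 + (1/2)·R2: [0, 0, -63/8, 21/8]
R4 ← R4 + (3/2)·R3: [0, 0, 0, 0]
3 nonzero rows, so rank(AT) = 3.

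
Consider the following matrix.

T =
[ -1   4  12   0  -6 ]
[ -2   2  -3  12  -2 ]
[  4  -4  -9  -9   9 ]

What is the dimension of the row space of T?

3

Row reduce to echelon form.
R2 ← R2 − (2)·R1: [0, -6, -27, 12, 10]
R3 ← R3 + (4)·R1: [0, 12, 39, -9, -15]
R3 ← R3 + (2)·R2: [0, 0, -15, 15, 5]
Echelon form has 3 nonzero rows, so rank(T) = 3.
The row space has dimension equal to the rank: 3.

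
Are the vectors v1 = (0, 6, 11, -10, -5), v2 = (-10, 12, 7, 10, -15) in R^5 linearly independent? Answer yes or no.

Form the matrix with these vectors as rows and row reduce.
Swap R1 ↔ R2
2 nonzero rows, so the 2 vectors span a space of dimension 2.
Since 2 = 2, the vectors are linearly independent.

yes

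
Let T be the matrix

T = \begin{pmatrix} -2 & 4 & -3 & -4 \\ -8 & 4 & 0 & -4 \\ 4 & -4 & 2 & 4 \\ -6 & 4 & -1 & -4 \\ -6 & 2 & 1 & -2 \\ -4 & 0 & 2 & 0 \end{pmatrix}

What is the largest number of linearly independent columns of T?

Row reduce to echelon form.
R2 ← R2 − (4)·R1: [0, -12, 12, 12]
R3 ← R3 + (2)·R1: [0, 4, -4, -4]
R4 ← R4 − (3)·R1: [0, -8, 8, 8]
R5 ← R5 − (3)·R1: [0, -10, 10, 10]
R6 ← R6 − (2)·R1: [0, -8, 8, 8]
R3 ← R3 + (1/3)·R2: [0, 0, 0, 0]
R4 ← R4 − (2/3)·R2: [0, 0, 0, 0]
R5 ← R5 − (5/6)·R2: [0, 0, 0, 0]
R6 ← R6 − (2/3)·R2: [0, 0, 0, 0]
Echelon form has 2 nonzero rows, so rank(T) = 2.
The rank gives the maximum number of linearly independent columns: 2.

2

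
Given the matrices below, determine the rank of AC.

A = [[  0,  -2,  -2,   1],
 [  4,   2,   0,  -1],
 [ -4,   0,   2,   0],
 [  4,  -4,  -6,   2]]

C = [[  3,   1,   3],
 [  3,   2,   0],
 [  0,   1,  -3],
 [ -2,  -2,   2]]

First compute AC:
[[ -8,  -8,   8],
 [ 20,  10,  10],
 [-12,  -2, -18],
 [ -4, -14,  34]]
Now row reduce the product.
R2 ← R2 + (5/2)·R1: [0, -10, 30]
R3 ← R3 − (3/2)·R1: [0, 10, -30]
R4 ← R4 − (1/2)·R1: [0, -10, 30]
R3 ← R3 + R2: [0, 0, 0]
R4 ← R4 − R2: [0, 0, 0]
2 nonzero rows, so rank(AC) = 2.

2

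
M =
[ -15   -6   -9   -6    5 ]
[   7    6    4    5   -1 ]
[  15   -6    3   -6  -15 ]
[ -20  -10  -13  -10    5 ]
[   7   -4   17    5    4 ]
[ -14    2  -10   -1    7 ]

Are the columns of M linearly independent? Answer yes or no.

no

Row reduce M to echelon form.
R2 ← R2 + (7/15)·R1: [0, 16/5, -1/5, 11/5, 4/3]
R3 ← R3 + R1: [0, -12, -6, -12, -10]
R4 ← R4 − (4/3)·R1: [0, -2, -1, -2, -5/3]
R5 ← R5 + (7/15)·R1: [0, -34/5, 64/5, 11/5, 19/3]
R6 ← R6 − (14/15)·R1: [0, 38/5, -8/5, 23/5, 7/3]
R3 ← R3 + (15/4)·R2: [0, 0, -27/4, -15/4, -5]
R4 ← R4 + (5/8)·R2: [0, 0, -9/8, -5/8, -5/6]
R5 ← R5 + (17/8)·R2: [0, 0, 99/8, 55/8, 55/6]
R6 ← R6 − (19/8)·R2: [0, 0, -9/8, -5/8, -5/6]
R4 ← R4 − (1/6)·R3: [0, 0, 0, 0, 0]
R5 ← R5 + (11/6)·R3: [0, 0, 0, 0, 0]
R6 ← R6 − (1/6)·R3: [0, 0, 0, 0, 0]
3 pivots among 5 columns.
Only 3 < 5 pivot columns, so the columns are linearly dependent.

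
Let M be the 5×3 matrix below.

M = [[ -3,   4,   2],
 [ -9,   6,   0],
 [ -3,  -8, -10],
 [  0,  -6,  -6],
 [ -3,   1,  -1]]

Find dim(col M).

Row reduce to echelon form.
R2 ← R2 − (3)·R1: [0, -6, -6]
R3 ← R3 − R1: [0, -12, -12]
R5 ← R5 − R1: [0, -3, -3]
R3 ← R3 − (2)·R2: [0, 0, 0]
R4 ← R4 − R2: [0, 0, 0]
R5 ← R5 − (1/2)·R2: [0, 0, 0]
Echelon form has 2 nonzero rows, so rank(M) = 2.
The column space has dimension equal to the rank: 2.

2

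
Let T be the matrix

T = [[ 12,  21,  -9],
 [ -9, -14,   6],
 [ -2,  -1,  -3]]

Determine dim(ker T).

Row reduce to echelon form.
R2 ← R2 + (3/4)·R1: [0, 7/4, -3/4]
R3 ← R3 + (1/6)·R1: [0, 5/2, -9/2]
R3 ← R3 − (10/7)·R2: [0, 0, -24/7]
3 nonzero rows, so rank(T) = 3.
T has 3 columns; by rank–nullity, nullity = 3 − 3 = 0.

0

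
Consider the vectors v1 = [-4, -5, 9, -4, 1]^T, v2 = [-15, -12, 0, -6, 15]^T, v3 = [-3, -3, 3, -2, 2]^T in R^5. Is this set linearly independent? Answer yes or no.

no

Form the matrix with these vectors as rows and row reduce.
R2 ← R2 − (15/4)·R1: [0, 27/4, -135/4, 9, 45/4]
R3 ← R3 − (3/4)·R1: [0, 3/4, -15/4, 1, 5/4]
R3 ← R3 − (1/9)·R2: [0, 0, 0, 0, 0]
2 nonzero rows, so the 3 vectors span a space of dimension 2.
Since 2 < 3, the vectors are linearly dependent.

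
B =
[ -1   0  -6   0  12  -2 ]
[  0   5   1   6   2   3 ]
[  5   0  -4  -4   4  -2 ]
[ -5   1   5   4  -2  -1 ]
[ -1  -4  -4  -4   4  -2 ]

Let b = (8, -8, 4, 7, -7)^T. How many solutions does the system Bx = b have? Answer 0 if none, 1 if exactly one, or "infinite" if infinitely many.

Row reduce the augmented matrix [B | b].
R3 ← R3 + (5)·R1: [0, 0, -34, -4, 64, -12, 44]
R4 ← R4 − (5)·R1: [0, 1, 35, 4, -62, 9, -33]
R5 ← R5 − R1: [0, -4, 2, -4, -8, 0, -15]
R4 ← R4 − (1/5)·R2: [0, 0, 174/5, 14/5, -312/5, 42/5, -157/5]
R5 ← R5 + (4/5)·R2: [0, 0, 14/5, 4/5, -32/5, 12/5, -107/5]
R4 ← R4 + (87/85)·R3: [0, 0, 0, -22/17, 264/85, -66/17, 1159/85]
R5 ← R5 + (7/85)·R3: [0, 0, 0, 8/17, -96/85, 24/17, -1511/85]
R5 ← R5 + (4/11)·R4: [0, 0, 0, 0, 0, 0, -141/11]
The echelon form has 5 nonzero rows; the last pivot sits in the augmented column, so rank(B) = 4 but rank([B|b]) = 5.
Since the ranks differ, the system is inconsistent.
It has no solutions.

0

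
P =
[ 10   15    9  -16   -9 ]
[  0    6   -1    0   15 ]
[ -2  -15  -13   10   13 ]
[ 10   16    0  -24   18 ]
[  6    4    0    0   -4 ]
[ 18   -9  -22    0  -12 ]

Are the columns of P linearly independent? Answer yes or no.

Row reduce P to echelon form.
R3 ← R3 + (1/5)·R1: [0, -12, -56/5, 34/5, 56/5]
R4 ← R4 − R1: [0, 1, -9, -8, 27]
R5 ← R5 − (3/5)·R1: [0, -5, -27/5, 48/5, 7/5]
R6 ← R6 − (9/5)·R1: [0, -36, -191/5, 144/5, 21/5]
R3 ← R3 + (2)·R2: [0, 0, -66/5, 34/5, 206/5]
R4 ← R4 − (1/6)·R2: [0, 0, -53/6, -8, 49/2]
R5 ← R5 + (5/6)·R2: [0, 0, -187/30, 48/5, 139/10]
R6 ← R6 + (6)·R2: [0, 0, -221/5, 144/5, 471/5]
R4 ← R4 − (265/396)·R3: [0, 0, 0, -2485/198, -304/99]
R5 ← R5 − (17/36)·R3: [0, 0, 0, 115/18, -50/9]
R6 ← R6 − (221/66)·R3: [0, 0, 0, 199/33, -1444/33]
R5 ← R5 + (253/497)·R4: [0, 0, 0, 0, -3538/497]
R6 ← R6 + (1194/2485)·R4: [0, 0, 0, 0, -112404/2485]
R6 ← R6 − (1938/305)·R5: [0, 0, 0, 0, 0]
5 pivots among 5 columns.
Every column is a pivot column, so the columns are linearly independent.

yes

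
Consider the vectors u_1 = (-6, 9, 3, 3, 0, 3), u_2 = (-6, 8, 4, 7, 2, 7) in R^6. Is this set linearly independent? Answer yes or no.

yes

Form the matrix with these vectors as rows and row reduce.
R2 ← R2 − R1: [0, -1, 1, 4, 2, 4]
2 nonzero rows, so the 2 vectors span a space of dimension 2.
Since 2 = 2, the vectors are linearly independent.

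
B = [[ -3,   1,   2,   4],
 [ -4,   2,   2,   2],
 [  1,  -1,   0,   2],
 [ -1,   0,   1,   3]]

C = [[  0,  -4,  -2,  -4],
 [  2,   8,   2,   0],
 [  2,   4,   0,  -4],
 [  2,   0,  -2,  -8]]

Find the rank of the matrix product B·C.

2

First compute BC:
[[ 14,  28,   0, -28],
 [ 12,  40,   8,  -8],
 [  2, -12,  -8, -20],
 [  8,   8,  -4, -24]]
Now row reduce the product.
R2 ← R2 − (6/7)·R1: [0, 16, 8, 16]
R3 ← R3 − (1/7)·R1: [0, -16, -8, -16]
R4 ← R4 − (4/7)·R1: [0, -8, -4, -8]
R3 ← R3 + R2: [0, 0, 0, 0]
R4 ← R4 + (1/2)·R2: [0, 0, 0, 0]
2 nonzero rows, so rank(BC) = 2.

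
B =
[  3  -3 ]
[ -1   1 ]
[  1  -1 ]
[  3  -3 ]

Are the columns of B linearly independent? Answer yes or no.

no

Row reduce B to echelon form.
R2 ← R2 + (1/3)·R1: [0, 0]
R3 ← R3 − (1/3)·R1: [0, 0]
R4 ← R4 − R1: [0, 0]
1 pivot among 2 columns.
Only 1 < 2 pivot columns, so the columns are linearly dependent.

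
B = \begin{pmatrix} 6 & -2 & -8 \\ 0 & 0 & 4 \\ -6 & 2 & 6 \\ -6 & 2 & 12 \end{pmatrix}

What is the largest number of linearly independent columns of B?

2

Row reduce to echelon form.
R3 ← R3 + R1: [0, 0, -2]
R4 ← R4 + R1: [0, 0, 4]
R3 ← R3 + (1/2)·R2: [0, 0, 0]
R4 ← R4 − R2: [0, 0, 0]
Echelon form has 2 nonzero rows, so rank(B) = 2.
The rank gives the maximum number of linearly independent columns: 2.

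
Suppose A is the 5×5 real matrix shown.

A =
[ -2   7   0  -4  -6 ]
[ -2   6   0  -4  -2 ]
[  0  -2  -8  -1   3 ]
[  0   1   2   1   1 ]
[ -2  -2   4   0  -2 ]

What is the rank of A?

5

Row reduce to echelon form.
R2 ← R2 − R1: [0, -1, 0, 0, 4]
R5 ← R5 − R1: [0, -9, 4, 4, 4]
R3 ← R3 − (2)·R2: [0, 0, -8, -1, -5]
R4 ← R4 + R2: [0, 0, 2, 1, 5]
R5 ← R5 − (9)·R2: [0, 0, 4, 4, -32]
R4 ← R4 + (1/4)·R3: [0, 0, 0, 3/4, 15/4]
R5 ← R5 + (1/2)·R3: [0, 0, 0, 7/2, -69/2]
R5 ← R5 − (14/3)·R4: [0, 0, 0, 0, -52]
Echelon form has 5 nonzero rows, so rank(A) = 5.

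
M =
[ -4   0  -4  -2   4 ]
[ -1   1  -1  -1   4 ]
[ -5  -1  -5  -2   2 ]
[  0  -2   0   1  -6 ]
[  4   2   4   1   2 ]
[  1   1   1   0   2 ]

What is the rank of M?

2

Row reduce to echelon form.
R2 ← R2 − (1/4)·R1: [0, 1, 0, -1/2, 3]
R3 ← R3 − (5/4)·R1: [0, -1, 0, 1/2, -3]
R5 ← R5 + R1: [0, 2, 0, -1, 6]
R6 ← R6 + (1/4)·R1: [0, 1, 0, -1/2, 3]
R3 ← R3 + R2: [0, 0, 0, 0, 0]
R4 ← R4 + (2)·R2: [0, 0, 0, 0, 0]
R5 ← R5 − (2)·R2: [0, 0, 0, 0, 0]
R6 ← R6 − R2: [0, 0, 0, 0, 0]
Echelon form has 2 nonzero rows, so rank(M) = 2.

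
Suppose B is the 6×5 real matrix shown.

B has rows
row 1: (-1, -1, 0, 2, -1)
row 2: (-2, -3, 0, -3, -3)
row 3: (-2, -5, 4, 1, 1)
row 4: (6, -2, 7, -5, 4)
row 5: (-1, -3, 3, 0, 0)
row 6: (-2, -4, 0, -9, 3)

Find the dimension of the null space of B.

0

Row reduce to echelon form.
R2 ← R2 − (2)·R1: [0, -1, 0, -7, -1]
R3 ← R3 − (2)·R1: [0, -3, 4, -3, 3]
R4 ← R4 + (6)·R1: [0, -8, 7, 7, -2]
R5 ← R5 − R1: [0, -2, 3, -2, 1]
R6 ← R6 − (2)·R1: [0, -2, 0, -13, 5]
R3 ← R3 − (3)·R2: [0, 0, 4, 18, 6]
R4 ← R4 − (8)·R2: [0, 0, 7, 63, 6]
R5 ← R5 − (2)·R2: [0, 0, 3, 12, 3]
R6 ← R6 − (2)·R2: [0, 0, 0, 1, 7]
R4 ← R4 − (7/4)·R3: [0, 0, 0, 63/2, -9/2]
R5 ← R5 − (3/4)·R3: [0, 0, 0, -3/2, -3/2]
R5 ← R5 + (1/21)·R4: [0, 0, 0, 0, -12/7]
R6 ← R6 − (2/63)·R4: [0, 0, 0, 0, 50/7]
R6 ← R6 + (25/6)·R5: [0, 0, 0, 0, 0]
5 nonzero rows, so rank(B) = 5.
B has 5 columns; by rank–nullity, nullity = 5 − 5 = 0.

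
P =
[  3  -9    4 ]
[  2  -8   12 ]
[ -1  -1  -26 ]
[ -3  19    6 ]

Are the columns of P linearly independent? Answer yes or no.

yes

Row reduce P to echelon form.
R2 ← R2 − (2/3)·R1: [0, -2, 28/3]
R3 ← R3 + (1/3)·R1: [0, -4, -74/3]
R4 ← R4 + R1: [0, 10, 10]
R3 ← R3 − (2)·R2: [0, 0, -130/3]
R4 ← R4 + (5)·R2: [0, 0, 170/3]
R4 ← R4 + (17/13)·R3: [0, 0, 0]
3 pivots among 3 columns.
Every column is a pivot column, so the columns are linearly independent.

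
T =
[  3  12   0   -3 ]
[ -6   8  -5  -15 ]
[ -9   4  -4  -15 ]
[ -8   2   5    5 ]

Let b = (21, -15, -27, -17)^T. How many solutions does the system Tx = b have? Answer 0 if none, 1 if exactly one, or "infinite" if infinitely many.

Row reduce the augmented matrix [T | b].
R2 ← R2 + (2)·R1: [0, 32, -5, -21, 27]
R3 ← R3 + (3)·R1: [0, 40, -4, -24, 36]
R4 ← R4 + (8/3)·R1: [0, 34, 5, -3, 39]
R3 ← R3 − (5/4)·R2: [0, 0, 9/4, 9/4, 9/4]
R4 ← R4 − (17/16)·R2: [0, 0, 165/16, 309/16, 165/16]
R4 ← R4 − (55/12)·R3: [0, 0, 0, 9, 0]
The echelon form has 4 nonzero rows, and every pivot lies in the first 4 columns, so rank(T) = rank([T|b]) = 4.
The system is consistent.
rank = 4 = number of unknowns, so the solution is unique.

1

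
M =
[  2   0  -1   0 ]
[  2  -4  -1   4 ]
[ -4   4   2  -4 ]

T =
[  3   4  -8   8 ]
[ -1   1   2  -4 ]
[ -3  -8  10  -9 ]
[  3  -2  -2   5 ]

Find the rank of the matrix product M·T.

2

First compute MT:
[[  9,  16, -26,  25],
 [ 25,   4, -42,  61],
 [-34, -20,  68, -86]]
Now row reduce the product.
R2 ← R2 − (25/9)·R1: [0, -364/9, 272/9, -76/9]
R3 ← R3 + (34/9)·R1: [0, 364/9, -272/9, 76/9]
R3 ← R3 + R2: [0, 0, 0, 0]
2 nonzero rows, so rank(MT) = 2.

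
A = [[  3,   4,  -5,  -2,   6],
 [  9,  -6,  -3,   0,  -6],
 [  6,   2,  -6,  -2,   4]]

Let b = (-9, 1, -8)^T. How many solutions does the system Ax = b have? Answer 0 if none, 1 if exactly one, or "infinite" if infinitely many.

0

Row reduce the augmented matrix [A | b].
R2 ← R2 − (3)·R1: [0, -18, 12, 6, -24, 28]
R3 ← R3 − (2)·R1: [0, -6, 4, 2, -8, 10]
R3 ← R3 − (1/3)·R2: [0, 0, 0, 0, 0, 2/3]
The echelon form has 3 nonzero rows; the last pivot sits in the augmented column, so rank(A) = 2 but rank([A|b]) = 3.
Since the ranks differ, the system is inconsistent.
It has no solutions.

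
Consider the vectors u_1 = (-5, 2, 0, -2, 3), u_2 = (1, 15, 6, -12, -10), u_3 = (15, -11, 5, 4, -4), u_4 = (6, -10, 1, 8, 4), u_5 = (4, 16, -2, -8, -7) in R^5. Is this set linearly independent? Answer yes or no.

yes

Form the matrix with these vectors as rows and row reduce.
R2 ← R2 + (1/5)·R1: [0, 77/5, 6, -62/5, -47/5]
R3 ← R3 + (3)·R1: [0, -5, 5, -2, 5]
R4 ← R4 + (6/5)·R1: [0, -38/5, 1, 28/5, 38/5]
R5 ← R5 + (4/5)·R1: [0, 88/5, -2, -48/5, -23/5]
R3 ← R3 + (25/77)·R2: [0, 0, 535/77, -464/77, 150/77]
R4 ← R4 + (38/77)·R2: [0, 0, 305/77, -40/77, 228/77]
R5 ← R5 − (8/7)·R2: [0, 0, -62/7, 32/7, 43/7]
R4 ← R4 − (61/107)·R3: [0, 0, 0, 312/107, 198/107]
R5 ← R5 + (682/535)·R3: [0, 0, 0, -1664/535, 923/107]
R5 ← R5 + (16/15)·R4: [0, 0, 0, 0, 53/5]
5 nonzero rows, so the 5 vectors span a space of dimension 5.
Since 5 = 5, the vectors are linearly independent.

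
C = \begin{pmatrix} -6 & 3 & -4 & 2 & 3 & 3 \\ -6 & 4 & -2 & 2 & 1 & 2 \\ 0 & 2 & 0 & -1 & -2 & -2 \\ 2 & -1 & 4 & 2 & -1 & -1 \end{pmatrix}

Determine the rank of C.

4

Row reduce to echelon form.
R2 ← R2 − R1: [0, 1, 2, 0, -2, -1]
R4 ← R4 + (1/3)·R1: [0, 0, 8/3, 8/3, 0, 0]
R3 ← R3 − (2)·R2: [0, 0, -4, -1, 2, 0]
R4 ← R4 + (2/3)·R3: [0, 0, 0, 2, 4/3, 0]
Echelon form has 4 nonzero rows, so rank(C) = 4.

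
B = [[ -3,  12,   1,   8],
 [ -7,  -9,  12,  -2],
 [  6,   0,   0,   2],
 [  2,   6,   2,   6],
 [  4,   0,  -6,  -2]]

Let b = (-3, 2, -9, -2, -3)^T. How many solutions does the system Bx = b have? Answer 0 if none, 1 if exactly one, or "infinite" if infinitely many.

0

Row reduce the augmented matrix [B | b].
R2 ← R2 − (7/3)·R1: [0, -37, 29/3, -62/3, 9]
R3 ← R3 + (2)·R1: [0, 24, 2, 18, -15]
R4 ← R4 + (2/3)·R1: [0, 14, 8/3, 34/3, -4]
R5 ← R5 + (4/3)·R1: [0, 16, -14/3, 26/3, -7]
R3 ← R3 + (24/37)·R2: [0, 0, 306/37, 170/37, -339/37]
R4 ← R4 + (14/37)·R2: [0, 0, 234/37, 130/37, -22/37]
R5 ← R5 + (16/37)·R2: [0, 0, -18/37, -10/37, -115/37]
R4 ← R4 − (13/17)·R3: [0, 0, 0, 0, 109/17]
R5 ← R5 + (1/17)·R3: [0, 0, 0, 0, -62/17]
R5 ← R5 + (62/109)·R4: [0, 0, 0, 0, 0]
The echelon form has 4 nonzero rows; the last pivot sits in the augmented column, so rank(B) = 3 but rank([B|b]) = 4.
Since the ranks differ, the system is inconsistent.
It has no solutions.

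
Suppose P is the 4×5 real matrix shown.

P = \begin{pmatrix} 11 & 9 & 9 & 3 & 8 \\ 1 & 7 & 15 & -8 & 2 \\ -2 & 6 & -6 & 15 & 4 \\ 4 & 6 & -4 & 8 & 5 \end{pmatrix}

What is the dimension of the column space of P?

4

Row reduce to echelon form.
R2 ← R2 − (1/11)·R1: [0, 68/11, 156/11, -91/11, 14/11]
R3 ← R3 + (2/11)·R1: [0, 84/11, -48/11, 171/11, 60/11]
R4 ← R4 − (4/11)·R1: [0, 30/11, -80/11, 76/11, 23/11]
R3 ← R3 − (21/17)·R2: [0, 0, -372/17, 438/17, 66/17]
R4 ← R4 − (15/34)·R2: [0, 0, -230/17, 359/34, 26/17]
R4 ← R4 − (115/186)·R3: [0, 0, 0, -333/62, -27/31]
Echelon form has 4 nonzero rows, so rank(P) = 4.
The column space has dimension equal to the rank: 4.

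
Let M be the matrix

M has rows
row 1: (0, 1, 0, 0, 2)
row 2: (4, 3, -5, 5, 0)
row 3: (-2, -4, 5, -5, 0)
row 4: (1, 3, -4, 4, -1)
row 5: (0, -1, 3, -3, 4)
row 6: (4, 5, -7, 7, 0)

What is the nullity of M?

Row reduce to echelon form.
Swap R1 ↔ R2
R3 ← R3 + (1/2)·R1: [0, -5/2, 5/2, -5/2, 0]
R4 ← R4 − (1/4)·R1: [0, 9/4, -11/4, 11/4, -1]
R6 ← R6 − R1: [0, 2, -2, 2, 0]
R3 ← R3 + (5/2)·R2: [0, 0, 5/2, -5/2, 5]
R4 ← R4 − (9/4)·R2: [0, 0, -11/4, 11/4, -11/2]
R5 ← R5 + R2: [0, 0, 3, -3, 6]
R6 ← R6 − (2)·R2: [0, 0, -2, 2, -4]
R4 ← R4 + (11/10)·R3: [0, 0, 0, 0, 0]
R5 ← R5 − (6/5)·R3: [0, 0, 0, 0, 0]
R6 ← R6 + (4/5)·R3: [0, 0, 0, 0, 0]
3 nonzero rows, so rank(M) = 3.
M has 5 columns; by rank–nullity, nullity = 5 − 3 = 2.

2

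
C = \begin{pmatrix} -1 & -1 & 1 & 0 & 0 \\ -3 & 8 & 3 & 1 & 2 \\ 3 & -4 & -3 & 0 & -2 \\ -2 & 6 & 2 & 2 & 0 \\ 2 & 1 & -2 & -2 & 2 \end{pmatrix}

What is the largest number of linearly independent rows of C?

Row reduce to echelon form.
R2 ← R2 − (3)·R1: [0, 11, 0, 1, 2]
R3 ← R3 + (3)·R1: [0, -7, 0, 0, -2]
R4 ← R4 − (2)·R1: [0, 8, 0, 2, 0]
R5 ← R5 + (2)·R1: [0, -1, 0, -2, 2]
R3 ← R3 + (7/11)·R2: [0, 0, 0, 7/11, -8/11]
R4 ← R4 − (8/11)·R2: [0, 0, 0, 14/11, -16/11]
R5 ← R5 + (1/11)·R2: [0, 0, 0, -21/11, 24/11]
R4 ← R4 − (2)·R3: [0, 0, 0, 0, 0]
R5 ← R5 + (3)·R3: [0, 0, 0, 0, 0]
Echelon form has 3 nonzero rows, so rank(C) = 3.
The rank gives the maximum number of linearly independent rows: 3.

3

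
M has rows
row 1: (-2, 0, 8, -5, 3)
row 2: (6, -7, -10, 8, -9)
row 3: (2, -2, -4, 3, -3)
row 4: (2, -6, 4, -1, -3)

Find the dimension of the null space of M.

Row reduce to echelon form.
R2 ← R2 + (3)·R1: [0, -7, 14, -7, 0]
R3 ← R3 + R1: [0, -2, 4, -2, 0]
R4 ← R4 + R1: [0, -6, 12, -6, 0]
R3 ← R3 − (2/7)·R2: [0, 0, 0, 0, 0]
R4 ← R4 − (6/7)·R2: [0, 0, 0, 0, 0]
2 nonzero rows, so rank(M) = 2.
M has 5 columns; by rank–nullity, nullity = 5 − 2 = 3.

3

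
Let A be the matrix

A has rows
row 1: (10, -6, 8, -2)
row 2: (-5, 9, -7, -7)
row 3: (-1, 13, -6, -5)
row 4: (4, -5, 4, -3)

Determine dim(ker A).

Row reduce to echelon form.
R2 ← R2 + (1/2)·R1: [0, 6, -3, -8]
R3 ← R3 + (1/10)·R1: [0, 62/5, -26/5, -26/5]
R4 ← R4 − (2/5)·R1: [0, -13/5, 4/5, -11/5]
R3 ← R3 − (31/15)·R2: [0, 0, 1, 34/3]
R4 ← R4 + (13/30)·R2: [0, 0, -1/2, -17/3]
R4 ← R4 + (1/2)·R3: [0, 0, 0, 0]
3 nonzero rows, so rank(A) = 3.
A has 4 columns; by rank–nullity, nullity = 4 − 3 = 1.

1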